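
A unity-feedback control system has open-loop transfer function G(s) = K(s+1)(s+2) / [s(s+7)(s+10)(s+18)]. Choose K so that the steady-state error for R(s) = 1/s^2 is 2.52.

250

G(s) has one factor of s in the denominator, so the system is type 1.
K_v = lim_{s→0} s·G(s) = K·1·2 / (7·10·18) = (1/630)·K.
e_ss = 1/K_v = 2.52 ⇒ K_v = 25/63 ⇒ K = (25/63)/(1/630) = 250.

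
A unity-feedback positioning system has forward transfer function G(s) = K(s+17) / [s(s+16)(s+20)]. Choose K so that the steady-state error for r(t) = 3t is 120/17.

G(s) has one factor of s in the denominator, so the system is type 1.
K_v = lim_{s→0} s·G(s) = K·17 / (16·20) = (17/320)·K.
e_ss = 3/K_v = 120/17 ⇒ K_v = 0.425 ⇒ K = 0.425/(17/320) = 8.

8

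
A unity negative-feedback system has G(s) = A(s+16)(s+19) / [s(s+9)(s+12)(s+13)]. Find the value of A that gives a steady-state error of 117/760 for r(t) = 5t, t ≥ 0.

System type = 1 (one pole at s=0).
K_v = lim_{s→0} s·G(s) = A·16·19 / (9·12·13) = (76/351)·A.
e_ss = 5/K_v = 117/760 ⇒ K_v = 3800/117 ⇒ A = (3800/117)/(76/351) = 150.

150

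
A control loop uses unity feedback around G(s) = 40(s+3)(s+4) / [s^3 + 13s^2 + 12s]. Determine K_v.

Factoring s from the denominator leaves a polynomial with constant term 12, so the system is type 1.
K_v = lim_{s→0} s·G(s) = 40·3·4 / 12 = 40.

40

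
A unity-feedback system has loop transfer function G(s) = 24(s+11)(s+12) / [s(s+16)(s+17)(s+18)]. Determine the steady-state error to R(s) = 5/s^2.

85/11

The open loop has one pole at the origin → type 1 system.
K_v = lim_{s→0} s·G(s) = 24·11·12 / (16·17·18) = 11/17.
e_ss = 5/K_v = 5/(11/17) = 85/11.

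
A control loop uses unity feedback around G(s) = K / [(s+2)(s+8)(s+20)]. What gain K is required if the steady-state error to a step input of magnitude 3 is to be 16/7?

System type = 0 (no poles at s=0).
K_p = lim_{s→0} G(s) = K / (2·8·20) = (1/320)·K.
e_ss = 3/(1 + K_p) = 16/7 ⇒ 1 + (1/320)·K = 1.3125 ⇒ K = 100.

100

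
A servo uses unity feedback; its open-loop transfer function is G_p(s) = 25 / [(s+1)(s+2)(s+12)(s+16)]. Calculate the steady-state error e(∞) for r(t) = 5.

1920/409

G_p(s) has no factors of s in the denominator, so the system is type 0.
K_p = lim_{s→0} G_p(s) = 25 / (1·2·12·16) = 25/384.
e_ss = 5/(1 + K_p) = 5/(409/384) = 1920/409.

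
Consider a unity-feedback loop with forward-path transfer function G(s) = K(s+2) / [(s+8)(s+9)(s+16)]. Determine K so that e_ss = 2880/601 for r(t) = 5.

25

No free integrators in G(s): this is a type 0 system.
K_p = lim_{s→0} G(s) = K·2 / (8·9·16) = (1/576)·K.
e_ss = 5/(1 + K_p) = 2880/601 ⇒ 1 + (1/576)·K = 601/576 ⇒ K = 25.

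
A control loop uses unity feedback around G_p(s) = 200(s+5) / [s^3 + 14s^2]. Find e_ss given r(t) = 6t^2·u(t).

0.168

Factoring s^2 from the denominator leaves a polynomial with constant term 14, so the system is type 2.
K_a = lim_{s→0} s^2·G_p(s) = 200·5 / 14 = 500/7.
r(t) = 6t^2 gives R(s) = 12/s^3.
e_ss = 12/K_a = 12/(500/7) = 0.168.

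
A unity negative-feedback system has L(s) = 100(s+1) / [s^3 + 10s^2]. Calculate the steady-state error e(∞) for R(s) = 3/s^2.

0

Lowest-order denominator term is 10s^2, so the open loop has 2 poles at the origin → type 2 system.
K_v = ∞ for a type-2 system; e_ss to a ramp is zero.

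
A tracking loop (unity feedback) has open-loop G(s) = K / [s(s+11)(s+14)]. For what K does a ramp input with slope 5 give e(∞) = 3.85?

G(s) has one factor of s in the denominator, so the system is type 1.
K_v = lim_{s→0} s·G(s) = K / (11·14) = (1/154)·K.
e_ss = 5/K_v = 3.85 ⇒ K_v = 100/77 ⇒ K = (100/77)/(1/154) = 200.

200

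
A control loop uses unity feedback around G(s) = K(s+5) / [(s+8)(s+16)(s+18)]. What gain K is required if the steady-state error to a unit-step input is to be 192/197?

12

No free integrators in G(s): this is a type 0 system.
K_p = lim_{s→0} G(s) = K·5 / (8·16·18) = (5/2304)·K.
e_ss = 1/(1 + K_p) = 192/197 ⇒ 1 + (5/2304)·K = 197/192 ⇒ K = 12.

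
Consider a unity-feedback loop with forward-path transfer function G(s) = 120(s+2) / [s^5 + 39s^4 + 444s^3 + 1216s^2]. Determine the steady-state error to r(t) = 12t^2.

121.6

Factoring s^2 from the denominator leaves a polynomial with constant term 1216, so the system is type 2.
K_a = lim_{s→0} s^2·G(s) = 120·2 / 1216 = 15/76.
r(t) = 12t^2 gives R(s) = 24/s^3.
e_ss = 24/K_a = 24/(15/76) = 121.6.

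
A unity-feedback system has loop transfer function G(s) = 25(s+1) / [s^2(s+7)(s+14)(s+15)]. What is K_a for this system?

5/294

System type = 2 (two poles at s=0).
K_a = lim_{s→0} s^2·G(s) = 25·1 / (7·14·15) = 5/294.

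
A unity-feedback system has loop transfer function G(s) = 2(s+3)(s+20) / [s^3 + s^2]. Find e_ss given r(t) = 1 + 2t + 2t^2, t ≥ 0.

1/30

The denominator has no term below s^2 — 2 poles at s=0, type 2. Treating each term separately:
  • 1: tracked with zero error.
  • 2t: tracked with zero error.
  • 2t^2: e_ss = 4/K_a with K_a=120 → 1/30.
Total e_ss = 1/30.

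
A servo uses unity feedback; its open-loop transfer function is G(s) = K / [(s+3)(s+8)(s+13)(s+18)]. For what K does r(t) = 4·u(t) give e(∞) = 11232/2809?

2

No free integrators in G(s): this is a type 0 system.
K_p = lim_{s→0} G(s) = K / (3·8·13·18) = (1/5616)·K.
e_ss = 4/(1 + K_p) = 11232/2809 ⇒ 1 + (1/5616)·K = 2809/2808 ⇒ K = 2.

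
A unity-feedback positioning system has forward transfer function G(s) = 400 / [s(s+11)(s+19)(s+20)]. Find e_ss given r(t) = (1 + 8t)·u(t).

83.6

One free integrator in G(s): this is a type 1 system. Taking each input component in turn:
  • 1: tracked with zero error.
  • 8t: e_ss = 8/K_v with K_v=20/209 → 83.6.
Total e_ss = 83.6.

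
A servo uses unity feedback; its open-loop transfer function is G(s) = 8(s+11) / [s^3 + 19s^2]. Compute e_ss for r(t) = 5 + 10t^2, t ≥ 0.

95/22

The denominator has no term below 19s^2 — 2 poles at s=0, type 2. Treating each term separately:
  • 5: tracked with zero error.
  • 10t^2: e_ss = 20/K_a with K_a=88/19 → 95/22.
Total e_ss = 95/22.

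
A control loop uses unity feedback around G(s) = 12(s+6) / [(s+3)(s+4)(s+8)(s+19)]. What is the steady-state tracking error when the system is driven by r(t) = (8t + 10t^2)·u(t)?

infinity

The open loop has no poles at the origin → type 0 system. By superposition:
  • 8t: a type-0 system cannot track it, e_ss → ∞.
  • 10t^2: a type-0 system cannot track it, e_ss → ∞.
The unbounded component dominates.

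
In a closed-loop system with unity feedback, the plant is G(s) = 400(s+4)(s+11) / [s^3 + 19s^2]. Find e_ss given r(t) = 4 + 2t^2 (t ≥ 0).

The denominator has no term below 19s^2 — 2 poles at s=0, type 2. Treating each term separately:
  • 4: tracked with zero error.
  • 2t^2: e_ss = 4/K_a with K_a=17600/19 → 19/4400.
Total e_ss = 19/4400.

19/4400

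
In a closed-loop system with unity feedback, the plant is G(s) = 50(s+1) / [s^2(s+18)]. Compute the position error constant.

K_p = lim_{s→0} G(s); with 2 poles at the origin the limit diverges, so K_p = ∞.

infinity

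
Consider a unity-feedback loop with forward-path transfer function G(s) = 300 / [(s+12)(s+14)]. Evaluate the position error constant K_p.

No free integrators in G(s): this is a type 0 system.
K_p = lim_{s→0} G(s) = 300 / (12·14) = 25/14.

25/14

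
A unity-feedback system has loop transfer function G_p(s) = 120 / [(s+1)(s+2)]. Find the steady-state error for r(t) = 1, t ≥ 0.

1/61

G_p(s) has no factors of s in the denominator, so the system is type 0.
K_p = lim_{s→0} G_p(s) = 120 / (1·2) = 60.
e_ss = 1/(1 + K_p) = 1/61.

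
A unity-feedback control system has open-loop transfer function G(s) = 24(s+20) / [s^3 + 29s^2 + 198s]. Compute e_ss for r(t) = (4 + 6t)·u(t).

Lowest-order denominator term is 198s, so the open loop has 1 pole at the origin → type 1 system. Treating each term separately:
  • 4: tracked with zero error.
  • 6t: e_ss = 6/K_v with K_v=80/33 → 2.475.
Total e_ss = 2.475.

2.475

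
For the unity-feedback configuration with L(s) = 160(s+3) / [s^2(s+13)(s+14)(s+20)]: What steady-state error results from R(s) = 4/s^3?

91/3

L(s) has two factors of s in the denominator, so the system is type 2.
K_a = lim_{s→0} s^2·L(s) = 160·3 / (13·14·20) = 12/91.
r(t) = 2t^2 gives R(s) = 4/s^3.
e_ss = 4/K_a = 4/(12/91) = 91/3.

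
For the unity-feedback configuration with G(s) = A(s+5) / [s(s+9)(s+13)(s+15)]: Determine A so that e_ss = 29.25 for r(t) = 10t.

120

The open loop has one pole at the origin → type 1 system.
K_v = lim_{s→0} s·G(s) = A·5 / (9·13·15) = (1/351)·A.
e_ss = 10/K_v = 29.25 ⇒ K_v = 40/117 ⇒ A = (40/117)/(1/351) = 120.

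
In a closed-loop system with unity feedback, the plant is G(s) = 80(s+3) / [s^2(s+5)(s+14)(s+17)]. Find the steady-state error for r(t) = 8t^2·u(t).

238/3

The open loop has two poles at the origin → type 2 system.
K_a = lim_{s→0} s^2·G(s) = 80·3 / (5·14·17) = 24/119.
r(t) = 8t^2 gives R(s) = 16/s^3.
e_ss = 16/K_a = 16/(24/119) = 238/3.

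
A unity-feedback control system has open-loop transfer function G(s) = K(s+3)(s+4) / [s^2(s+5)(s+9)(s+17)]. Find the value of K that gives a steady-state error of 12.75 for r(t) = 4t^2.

System type = 2 (two poles at s=0).
K_a = lim_{s→0} s^2·G(s) = K·3·4 / (5·9·17) = (4/255)·K.
e_ss = 8/K_a = 12.75 ⇒ K_a = 32/51 ⇒ K = (32/51)/(4/255) = 40.

40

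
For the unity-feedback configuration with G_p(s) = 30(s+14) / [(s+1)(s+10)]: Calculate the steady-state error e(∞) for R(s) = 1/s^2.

No free integrators in G_p(s): this is a type 0 system.
K_v = lim_{s→0} s·G_p(s) = 0; the steady-state error to this ramp input grows without bound.

infinity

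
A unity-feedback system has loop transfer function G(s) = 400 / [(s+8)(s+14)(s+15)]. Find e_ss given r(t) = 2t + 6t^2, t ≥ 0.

infinity

The open loop has no poles at the origin → type 0 system. By superposition:
  • 2t: a type-0 system cannot track it, e_ss → ∞.
  • 6t^2: a type-0 system cannot track it, e_ss → ∞.
The unbounded component dominates.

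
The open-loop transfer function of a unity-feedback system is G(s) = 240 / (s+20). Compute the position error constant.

The open loop has no poles at the origin → type 0 system.
K_p = lim_{s→0} G(s) = 240 / (20) = 12.

12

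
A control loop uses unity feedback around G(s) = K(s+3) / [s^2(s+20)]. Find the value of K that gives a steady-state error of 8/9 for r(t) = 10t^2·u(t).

150

G(s) has two factors of s in the denominator, so the system is type 2.
K_a = lim_{s→0} s^2·G(s) = K·3 / (20) = 0.15·K.
e_ss = 20/K_a = 8/9 ⇒ K_a = 22.5 ⇒ K = 22.5/0.15 = 150.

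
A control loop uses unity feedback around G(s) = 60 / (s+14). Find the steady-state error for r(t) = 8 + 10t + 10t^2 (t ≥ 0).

infinity

System type = 0 (no poles at s=0). Taking each input component in turn:
  • 8: e_ss = 8/(1+K_p) with K_p=30/7 → 56/37.
  • 10t: a type-0 system cannot track it, e_ss → ∞.
  • 10t^2: a type-0 system cannot track it, e_ss → ∞.
The unbounded component dominates.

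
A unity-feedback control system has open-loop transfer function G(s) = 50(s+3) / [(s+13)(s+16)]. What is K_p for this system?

The open loop has no poles at the origin → type 0 system.
K_p = lim_{s→0} G(s) = 50·3 / (13·16) = 75/104.

75/104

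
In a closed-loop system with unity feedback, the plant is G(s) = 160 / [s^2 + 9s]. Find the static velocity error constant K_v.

160/9

Factoring s from the denominator leaves a polynomial with constant term 9, so the system is type 1.
K_v = lim_{s→0} s·G(s) = 160 / 9 = 160/9.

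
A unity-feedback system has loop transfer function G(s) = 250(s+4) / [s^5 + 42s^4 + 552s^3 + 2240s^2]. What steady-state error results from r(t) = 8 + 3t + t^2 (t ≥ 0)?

4.48

Factoring s^2 from the denominator leaves a polynomial with constant term 2240, so the system is type 2. Treating each term separately:
  • 8: tracked with zero error.
  • 3t: tracked with zero error.
  • t^2: e_ss = 2/K_a with K_a=25/56 → 4.48.
Total e_ss = 4.48.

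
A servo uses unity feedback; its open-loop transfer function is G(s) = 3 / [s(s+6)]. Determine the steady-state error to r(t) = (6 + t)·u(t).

G(s) has one factor of s in the denominator, so the system is type 1. By superposition:
  • 6: tracked with zero error.
  • t: e_ss = 1/K_v with K_v=0.5 → 2.
Total e_ss = 2.

2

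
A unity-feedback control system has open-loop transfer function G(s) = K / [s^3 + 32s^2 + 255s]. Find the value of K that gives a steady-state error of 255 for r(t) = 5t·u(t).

5

Lowest-order denominator term is 255s, so the open loop has 1 pole at the origin → type 1 system.
K_v = lim_{s→0} s·G(s) = K / 255 = (1/255)·K.
e_ss = 5/K_v = 255 ⇒ K_v = 1/51 ⇒ K = (1/51)/(1/255) = 5.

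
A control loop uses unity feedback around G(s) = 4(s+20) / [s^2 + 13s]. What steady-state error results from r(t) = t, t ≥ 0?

Factoring s from the denominator leaves a polynomial with constant term 13, so the system is type 1.
K_v = lim_{s→0} s·G(s) = 4·20 / 13 = 80/13.
e_ss = 1/K_v = 1/(80/13) = 0.1625.

0.1625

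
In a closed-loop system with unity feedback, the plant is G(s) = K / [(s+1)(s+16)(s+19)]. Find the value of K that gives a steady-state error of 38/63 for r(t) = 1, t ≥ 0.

System type = 0 (no poles at s=0).
K_p = lim_{s→0} G(s) = K / (1·16·19) = (1/304)·K.
e_ss = 1/(1 + K_p) = 38/63 ⇒ 1 + (1/304)·K = 63/38 ⇒ K = 200.

200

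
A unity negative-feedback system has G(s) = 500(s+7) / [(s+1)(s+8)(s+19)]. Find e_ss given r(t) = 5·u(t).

190/913

No free integrators in G(s): this is a type 0 system.
K_p = lim_{s→0} G(s) = 500·7 / (1·8·19) = 875/38.
e_ss = 5/(1 + K_p) = 5/(913/38) = 190/913.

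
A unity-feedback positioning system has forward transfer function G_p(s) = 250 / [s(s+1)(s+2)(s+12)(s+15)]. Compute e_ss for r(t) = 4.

System type = 1 (one pole at s=0).
K_p = ∞ for a type-1 system; e_ss to a step is zero.

0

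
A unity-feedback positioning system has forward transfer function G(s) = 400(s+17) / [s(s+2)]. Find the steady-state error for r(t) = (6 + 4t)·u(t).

System type = 1 (one pole at s=0). By superposition:
  • 6: tracked with zero error.
  • 4t: e_ss = 4/K_v with K_v=3400 → 1/850.
Total e_ss = 1/850.

1/850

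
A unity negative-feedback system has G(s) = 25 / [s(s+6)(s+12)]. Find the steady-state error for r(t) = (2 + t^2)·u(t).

infinity

One free integrator in G(s): this is a type 1 system. Treating each term separately:
  • 2: tracked with zero error.
  • t^2: a type-1 system cannot track it, e_ss → ∞.
The unbounded component dominates.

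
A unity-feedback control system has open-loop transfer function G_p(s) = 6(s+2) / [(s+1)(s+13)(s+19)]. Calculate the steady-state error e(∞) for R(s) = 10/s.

System type = 0 (no poles at s=0).
K_p = lim_{s→0} G_p(s) = 6·2 / (1·13·19) = 12/247.
e_ss = 10/(1 + K_p) = 10/(259/247) = 2470/259.

2470/259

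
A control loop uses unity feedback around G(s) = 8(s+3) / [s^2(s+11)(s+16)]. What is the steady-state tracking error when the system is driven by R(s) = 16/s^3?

352/3

System type = 2 (two poles at s=0).
K_a = lim_{s→0} s^2·G(s) = 8·3 / (11·16) = 3/22.
r(t) = 8t^2 gives R(s) = 16/s^3.
e_ss = 16/K_a = 16/(3/22) = 352/3.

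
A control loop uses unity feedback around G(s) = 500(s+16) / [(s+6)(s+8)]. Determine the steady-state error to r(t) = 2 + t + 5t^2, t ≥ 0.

The open loop has no poles at the origin → type 0 system. Treating each term separately:
  • 2: e_ss = 2/(1+K_p) with K_p=500/3 → 6/503.
  • t: a type-0 system cannot track it, e_ss → ∞.
  • 5t^2: a type-0 system cannot track it, e_ss → ∞.
The unbounded component dominates.

infinity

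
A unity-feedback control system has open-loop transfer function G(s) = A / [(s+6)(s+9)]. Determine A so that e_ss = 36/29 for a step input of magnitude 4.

The open loop has no poles at the origin → type 0 system.
K_p = lim_{s→0} G(s) = A / (6·9) = (1/54)·A.
e_ss = 4/(1 + K_p) = 36/29 ⇒ 1 + (1/54)·A = 29/9 ⇒ A = 120.

120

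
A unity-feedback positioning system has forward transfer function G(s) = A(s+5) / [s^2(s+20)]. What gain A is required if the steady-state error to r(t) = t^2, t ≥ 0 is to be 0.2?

40

G(s) has two factors of s in the denominator, so the system is type 2.
K_a = lim_{s→0} s^2·G(s) = A·5 / (20) = 0.25·A.
e_ss = 2/K_a = 0.2 ⇒ K_a = 10 ⇒ A = 10/0.25 = 40.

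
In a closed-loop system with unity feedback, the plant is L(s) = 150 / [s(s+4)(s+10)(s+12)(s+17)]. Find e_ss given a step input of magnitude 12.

0

One free integrator in L(s): this is a type 1 system.
K_p = ∞ for a type-1 system; e_ss to a step is zero.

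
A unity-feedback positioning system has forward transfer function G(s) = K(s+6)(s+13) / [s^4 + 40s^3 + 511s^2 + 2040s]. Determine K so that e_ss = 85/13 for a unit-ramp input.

Factoring s from the denominator leaves a polynomial with constant term 2040, so the system is type 1.
K_v = lim_{s→0} s·G(s) = K·6·13 / 2040 = (13/340)·K.
e_ss = 1/K_v = 85/13 ⇒ K_v = 13/85 ⇒ K = (13/85)/(13/340) = 4.

4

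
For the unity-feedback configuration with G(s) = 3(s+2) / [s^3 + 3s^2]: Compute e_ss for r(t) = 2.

Lowest-order denominator term is 3s^2, so the open loop has 2 poles at the origin → type 2 system.
K_p = ∞ for a type-2 system; e_ss to a step is zero.

0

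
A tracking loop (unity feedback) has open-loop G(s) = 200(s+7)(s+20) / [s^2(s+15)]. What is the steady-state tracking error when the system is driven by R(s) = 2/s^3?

3/2800

System type = 2 (two poles at s=0).
K_a = lim_{s→0} s^2·G(s) = 200·7·20 / (15) = 5600/3.
r(t) = t^2 gives R(s) = 2/s^3.
e_ss = 2/K_a = 2/(5600/3) = 3/2800.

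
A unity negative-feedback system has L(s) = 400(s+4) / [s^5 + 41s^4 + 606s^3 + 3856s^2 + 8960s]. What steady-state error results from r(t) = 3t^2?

infinity

Factoring s from the denominator leaves a polynomial with constant term 8960, so the system is type 1.
For a type-1 system K_a = 0, so e_ss to a parabolic input is unbounded.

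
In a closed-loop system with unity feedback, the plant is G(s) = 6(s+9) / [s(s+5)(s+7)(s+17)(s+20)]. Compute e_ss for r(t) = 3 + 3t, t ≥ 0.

The open loop has one pole at the origin → type 1 system. Treating each term separately:
  • 3: tracked with zero error.
  • 3t: e_ss = 3/K_v with K_v=27/5950 → 5950/9.
Total e_ss = 5950/9.

5950/9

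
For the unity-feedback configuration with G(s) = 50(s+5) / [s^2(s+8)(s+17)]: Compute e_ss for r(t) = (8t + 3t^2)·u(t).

3.264

Two free integrators in G(s): this is a type 2 system. Taking each input component in turn:
  • 8t: tracked with zero error.
  • 3t^2: e_ss = 6/K_a with K_a=125/68 → 3.264.
Total e_ss = 3.264.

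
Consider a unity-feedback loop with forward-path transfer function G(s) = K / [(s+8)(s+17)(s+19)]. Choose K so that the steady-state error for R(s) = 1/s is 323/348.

The open loop has no poles at the origin → type 0 system.
K_p = lim_{s→0} G(s) = K / (8·17·19) = (1/2584)·K.
e_ss = 1/(1 + K_p) = 323/348 ⇒ 1 + (1/2584)·K = 348/323 ⇒ K = 200.

200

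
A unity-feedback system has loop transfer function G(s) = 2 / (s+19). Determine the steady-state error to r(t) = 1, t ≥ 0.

G(s) has no factors of s in the denominator, so the system is type 0.
K_p = lim_{s→0} G(s) = 2 / (19) = 2/19.
e_ss = 1/(1 + K_p) = 1/(21/19) = 19/21.

19/21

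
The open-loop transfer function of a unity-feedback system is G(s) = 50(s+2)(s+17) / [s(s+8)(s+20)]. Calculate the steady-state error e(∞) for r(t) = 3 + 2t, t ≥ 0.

G(s) has one factor of s in the denominator, so the system is type 1. By superposition:
  • 3: tracked with zero error.
  • 2t: e_ss = 2/K_v with K_v=10.625 → 16/85.
Total e_ss = 16/85.

16/85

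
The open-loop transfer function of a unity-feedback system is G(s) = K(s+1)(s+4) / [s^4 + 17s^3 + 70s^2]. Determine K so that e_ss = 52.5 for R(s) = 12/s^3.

4

Lowest-order denominator term is 70s^2, so the open loop has 2 poles at the origin → type 2 system.
K_a = lim_{s→0} s^2·G(s) = K·1·4 / 70 = (2/35)·K.
e_ss = 12/K_a = 52.5 ⇒ K_a = 8/35 ⇒ K = (8/35)/(2/35) = 4.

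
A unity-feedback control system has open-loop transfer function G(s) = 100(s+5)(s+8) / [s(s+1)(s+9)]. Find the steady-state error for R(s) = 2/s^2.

0.0045

The open loop has one pole at the origin → type 1 system.
K_v = lim_{s→0} s·G(s) = 100·5·8 / (1·9) = 4000/9.
e_ss = 2/K_v = 2/(4000/9) = 0.0045.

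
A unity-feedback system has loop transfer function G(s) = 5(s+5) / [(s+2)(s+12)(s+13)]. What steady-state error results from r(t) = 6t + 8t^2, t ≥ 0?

G(s) has no factors of s in the denominator, so the system is type 0. Treating each term separately:
  • 6t: a type-0 system cannot track it, e_ss → ∞.
  • 8t^2: a type-0 system cannot track it, e_ss → ∞.
The unbounded component dominates.

infinity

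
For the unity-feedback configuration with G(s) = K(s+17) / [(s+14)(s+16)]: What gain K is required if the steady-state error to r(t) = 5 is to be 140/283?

G(s) has no factors of s in the denominator, so the system is type 0.
K_p = lim_{s→0} G(s) = K·17 / (14·16) = (17/224)·K.
e_ss = 5/(1 + K_p) = 140/283 ⇒ 1 + (17/224)·K = 283/28 ⇒ K = 120.

120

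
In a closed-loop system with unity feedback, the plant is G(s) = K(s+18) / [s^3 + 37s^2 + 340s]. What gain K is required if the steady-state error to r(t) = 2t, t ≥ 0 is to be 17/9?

The denominator has no term below 340s — 1 pole at s=0, type 1.
K_v = lim_{s→0} s·G(s) = K·18 / 340 = (9/170)·K.
e_ss = 2/K_v = 17/9 ⇒ K_v = 18/17 ⇒ K = (18/17)/(9/170) = 20.

20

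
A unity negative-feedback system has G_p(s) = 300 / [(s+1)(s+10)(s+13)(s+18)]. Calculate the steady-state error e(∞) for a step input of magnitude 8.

No free integrators in G_p(s): this is a type 0 system.
K_p = lim_{s→0} G_p(s) = 300 / (1·10·13·18) = 5/39.
e_ss = 8/(1 + K_p) = 8/(44/39) = 78/11.

78/11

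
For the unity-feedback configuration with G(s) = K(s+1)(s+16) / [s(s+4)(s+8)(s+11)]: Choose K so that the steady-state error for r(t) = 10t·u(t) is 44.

The open loop has one pole at the origin → type 1 system.
K_v = lim_{s→0} s·G(s) = K·1·16 / (4·8·11) = (1/22)·K.
e_ss = 10/K_v = 44 ⇒ K_v = 5/22 ⇒ K = (5/22)/(1/22) = 5.

5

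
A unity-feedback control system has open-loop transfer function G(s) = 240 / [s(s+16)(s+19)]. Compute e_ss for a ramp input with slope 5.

System type = 1 (one pole at s=0).
K_v = lim_{s→0} s·G(s) = 240 / (16·19) = 15/19.
e_ss = 5/K_v = 5/(15/19) = 19/3.

19/3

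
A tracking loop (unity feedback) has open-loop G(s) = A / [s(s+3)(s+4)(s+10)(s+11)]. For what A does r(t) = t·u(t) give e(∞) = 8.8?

One free integrator in G(s): this is a type 1 system.
K_v = lim_{s→0} s·G(s) = A / (3·4·10·11) = (1/1320)·A.
e_ss = 1/K_v = 8.8 ⇒ K_v = 5/44 ⇒ A = (5/44)/(1/1320) = 150.

150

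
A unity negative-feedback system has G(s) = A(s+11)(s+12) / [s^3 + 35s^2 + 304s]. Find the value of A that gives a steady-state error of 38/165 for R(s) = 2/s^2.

Lowest-order denominator term is 304s, so the open loop has 1 pole at the origin → type 1 system.
K_v = lim_{s→0} s·G(s) = A·11·12 / 304 = (33/76)·A.
e_ss = 2/K_v = 38/165 ⇒ K_v = 165/19 ⇒ A = (165/19)/(33/76) = 20.

20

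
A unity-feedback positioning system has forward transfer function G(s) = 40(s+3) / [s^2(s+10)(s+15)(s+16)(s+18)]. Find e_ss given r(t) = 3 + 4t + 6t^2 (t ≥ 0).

4320

System type = 2 (two poles at s=0). Treating each term separately:
  • 3: tracked with zero error.
  • 4t: tracked with zero error.
  • 6t^2: e_ss = 12/K_a with K_a=1/360 → 4320.
Total e_ss = 4320.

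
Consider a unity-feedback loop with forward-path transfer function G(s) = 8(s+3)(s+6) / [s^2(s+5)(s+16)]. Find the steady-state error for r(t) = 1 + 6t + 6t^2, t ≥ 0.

20/3

System type = 2 (two poles at s=0). Taking each input component in turn:
  • 1: tracked with zero error.
  • 6t: tracked with zero error.
  • 6t^2: e_ss = 12/K_a with K_a=1.8 → 20/3.
Total e_ss = 20/3.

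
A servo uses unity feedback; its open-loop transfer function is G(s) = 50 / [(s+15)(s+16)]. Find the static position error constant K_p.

System type = 0 (no poles at s=0).
K_p = lim_{s→0} G(s) = 50 / (15·16) = 5/24.

5/24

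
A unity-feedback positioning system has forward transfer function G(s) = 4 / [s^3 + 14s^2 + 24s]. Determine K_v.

Factoring s from the denominator leaves a polynomial with constant term 24, so the system is type 1.
K_v = lim_{s→0} s·G(s) = 4 / 24 = 1/6.

1/6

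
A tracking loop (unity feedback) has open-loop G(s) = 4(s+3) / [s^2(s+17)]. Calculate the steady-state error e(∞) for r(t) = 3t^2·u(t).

8.5

Two free integrators in G(s): this is a type 2 system.
K_a = lim_{s→0} s^2·G(s) = 4·3 / (17) = 12/17.
r(t) = 3t^2 gives R(s) = 6/s^3.
e_ss = 6/K_a = 6/(12/17) = 8.5.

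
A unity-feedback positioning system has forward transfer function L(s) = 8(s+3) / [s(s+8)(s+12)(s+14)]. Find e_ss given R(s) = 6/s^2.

336

The open loop has one pole at the origin → type 1 system.
K_v = lim_{s→0} s·L(s) = 8·3 / (8·12·14) = 1/56.
e_ss = 6/K_v = 6/(1/56) = 336.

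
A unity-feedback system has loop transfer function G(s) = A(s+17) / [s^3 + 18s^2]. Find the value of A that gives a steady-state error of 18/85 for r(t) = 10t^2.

Factoring s^2 from the denominator leaves a polynomial with constant term 18, so the system is type 2.
K_a = lim_{s→0} s^2·G(s) = A·17 / 18 = (17/18)·A.
e_ss = 20/K_a = 18/85 ⇒ K_a = 850/9 ⇒ A = (850/9)/(17/18) = 100.

100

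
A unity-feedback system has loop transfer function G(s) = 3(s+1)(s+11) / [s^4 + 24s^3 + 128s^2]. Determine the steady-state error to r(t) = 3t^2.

256/11

Lowest-order denominator term is 128s^2, so the open loop has 2 poles at the origin → type 2 system.
K_a = lim_{s→0} s^2·G(s) = 3·1·11 / 128 = 33/128.
r(t) = 3t^2 gives R(s) = 6/s^3.
e_ss = 6/K_a = 6/(33/128) = 256/11.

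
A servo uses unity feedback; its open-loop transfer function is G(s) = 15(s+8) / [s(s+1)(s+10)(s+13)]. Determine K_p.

infinity

K_p = lim_{s→0} G(s); with 1 pole at the origin the limit diverges, so K_p = ∞.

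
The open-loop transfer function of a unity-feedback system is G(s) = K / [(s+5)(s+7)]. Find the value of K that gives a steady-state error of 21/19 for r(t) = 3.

No free integrators in G(s): this is a type 0 system.
K_p = lim_{s→0} G(s) = K / (5·7) = (1/35)·K.
e_ss = 3/(1 + K_p) = 21/19 ⇒ 1 + (1/35)·K = 19/7 ⇒ K = 60.

60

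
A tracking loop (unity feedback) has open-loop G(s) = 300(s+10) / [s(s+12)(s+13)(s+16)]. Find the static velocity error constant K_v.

G(s) has one factor of s in the denominator, so the system is type 1.
K_v = lim_{s→0} s·G(s) = 300·10 / (12·13·16) = 125/104.

125/104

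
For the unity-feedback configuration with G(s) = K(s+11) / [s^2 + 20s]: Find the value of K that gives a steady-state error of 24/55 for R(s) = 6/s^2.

25

Factoring s from the denominator leaves a polynomial with constant term 20, so the system is type 1.
K_v = lim_{s→0} s·G(s) = K·11 / 20 = 0.55·K.
e_ss = 6/K_v = 24/55 ⇒ K_v = 13.75 ⇒ K = 13.75/0.55 = 25.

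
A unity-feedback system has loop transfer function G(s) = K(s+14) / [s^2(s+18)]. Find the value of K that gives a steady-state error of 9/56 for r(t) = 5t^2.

80

System type = 2 (two poles at s=0).
K_a = lim_{s→0} s^2·G(s) = K·14 / (18) = (7/9)·K.
e_ss = 10/K_a = 9/56 ⇒ K_a = 560/9 ⇒ K = (560/9)/(7/9) = 80.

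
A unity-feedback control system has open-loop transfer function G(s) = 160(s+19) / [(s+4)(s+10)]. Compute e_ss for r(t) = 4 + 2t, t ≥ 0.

infinity

The open loop has no poles at the origin → type 0 system. Treating each term separately:
  • 4: e_ss = 4/(1+K_p) with K_p=76 → 4/77.
  • 2t: a type-0 system cannot track it, e_ss → ∞.
The unbounded component dominates.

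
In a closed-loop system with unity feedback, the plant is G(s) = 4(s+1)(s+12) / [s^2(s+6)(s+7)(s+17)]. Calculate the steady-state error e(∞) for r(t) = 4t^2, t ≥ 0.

The open loop has two poles at the origin → type 2 system.
K_a = lim_{s→0} s^2·G(s) = 4·1·12 / (6·7·17) = 8/119.
r(t) = 4t^2 gives R(s) = 8/s^3.
e_ss = 8/K_a = 8/(8/119) = 119.

119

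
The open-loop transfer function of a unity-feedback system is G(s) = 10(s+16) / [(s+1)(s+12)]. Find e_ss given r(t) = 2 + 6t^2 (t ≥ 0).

infinity

System type = 0 (no poles at s=0). Treating each term separately:
  • 2: e_ss = 2/(1+K_p) with K_p=40/3 → 6/43.
  • 6t^2: a type-0 system cannot track it, e_ss → ∞.
The unbounded component dominates.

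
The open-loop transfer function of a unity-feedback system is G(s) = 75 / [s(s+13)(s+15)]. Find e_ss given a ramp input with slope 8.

G(s) has one factor of s in the denominator, so the system is type 1.
K_v = lim_{s→0} s·G(s) = 75 / (13·15) = 5/13.
e_ss = 8/K_v = 8/(5/13) = 20.8.

20.8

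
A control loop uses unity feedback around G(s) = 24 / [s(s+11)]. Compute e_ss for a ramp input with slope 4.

One free integrator in G(s): this is a type 1 system.
K_v = lim_{s→0} s·G(s) = 24 / (11) = 24/11.
e_ss = 4/K_v = 4/(24/11) = 11/6.

11/6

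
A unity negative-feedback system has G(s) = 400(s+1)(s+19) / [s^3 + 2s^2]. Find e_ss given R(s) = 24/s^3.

The denominator has no term below 2s^2 — 2 poles at s=0, type 2.
K_a = lim_{s→0} s^2·G(s) = 400·1·19 / 2 = 3800.
r(t) = 12t^2 gives R(s) = 24/s^3.
e_ss = 24/K_a = 24/3800 = 3/475.

3/475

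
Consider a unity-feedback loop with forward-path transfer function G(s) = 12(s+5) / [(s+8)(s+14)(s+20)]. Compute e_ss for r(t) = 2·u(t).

224/115

No free integrators in G(s): this is a type 0 system.
K_p = lim_{s→0} G(s) = 12·5 / (8·14·20) = 3/112.
e_ss = 2/(1 + K_p) = 2/(115/112) = 224/115.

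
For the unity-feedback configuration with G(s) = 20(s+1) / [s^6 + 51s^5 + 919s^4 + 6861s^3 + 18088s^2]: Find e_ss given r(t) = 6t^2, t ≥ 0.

10852.8

The denominator has no term below 18088s^2 — 2 poles at s=0, type 2.
K_a = lim_{s→0} s^2·G(s) = 20·1 / 18088 = 5/4522.
r(t) = 6t^2 gives R(s) = 12/s^3.
e_ss = 12/K_a = 12/(5/4522) = 10852.8.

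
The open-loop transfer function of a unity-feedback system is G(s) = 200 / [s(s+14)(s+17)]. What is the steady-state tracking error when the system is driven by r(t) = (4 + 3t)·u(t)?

3.57

One free integrator in G(s): this is a type 1 system. By superposition:
  • 4: tracked with zero error.
  • 3t: e_ss = 3/K_v with K_v=100/119 → 3.57.
Total e_ss = 3.57.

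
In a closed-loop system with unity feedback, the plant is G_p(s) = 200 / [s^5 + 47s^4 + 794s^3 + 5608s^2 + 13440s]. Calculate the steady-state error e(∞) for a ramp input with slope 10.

Factoring s from the denominator leaves a polynomial with constant term 13440, so the system is type 1.
K_v = lim_{s→0} s·G_p(s) = 200 / 13440 = 5/336.
e_ss = 10/K_v = 10/(5/336) = 672.

672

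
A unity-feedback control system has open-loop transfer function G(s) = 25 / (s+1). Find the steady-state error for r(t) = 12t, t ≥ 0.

infinity

System type = 0 (no poles at s=0).
For a type-0 system K_v = 0, so e_ss to a ramp input is unbounded.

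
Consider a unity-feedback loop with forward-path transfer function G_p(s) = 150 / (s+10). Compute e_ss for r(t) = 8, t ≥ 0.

0.5

The open loop has no poles at the origin → type 0 system.
K_p = lim_{s→0} G_p(s) = 150 / (10) = 15.
e_ss = 8/(1 + K_p) = 8/16 = 0.5.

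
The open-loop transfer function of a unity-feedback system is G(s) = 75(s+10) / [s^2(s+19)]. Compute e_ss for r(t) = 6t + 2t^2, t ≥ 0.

The open loop has two poles at the origin → type 2 system. Taking each input component in turn:
  • 6t: tracked with zero error.
  • 2t^2: e_ss = 4/K_a with K_a=750/19 → 38/375.
Total e_ss = 38/375.

38/375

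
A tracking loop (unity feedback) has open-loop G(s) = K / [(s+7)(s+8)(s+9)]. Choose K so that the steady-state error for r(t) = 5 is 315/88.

G(s) has no factors of s in the denominator, so the system is type 0.
K_p = lim_{s→0} G(s) = K / (7·8·9) = (1/504)·K.
e_ss = 5/(1 + K_p) = 315/88 ⇒ 1 + (1/504)·K = 88/63 ⇒ K = 200.

200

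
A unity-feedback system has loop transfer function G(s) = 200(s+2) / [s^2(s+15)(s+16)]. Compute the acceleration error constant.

G(s) has two factors of s in the denominator, so the system is type 2.
K_a = lim_{s→0} s^2·G(s) = 200·2 / (15·16) = 5/3.

5/3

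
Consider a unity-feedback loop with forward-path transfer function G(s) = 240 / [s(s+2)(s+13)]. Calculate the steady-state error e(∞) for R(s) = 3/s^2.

G(s) has one factor of s in the denominator, so the system is type 1.
K_v = lim_{s→0} s·G(s) = 240 / (2·13) = 120/13.
e_ss = 3/K_v = 3/(120/13) = 0.325.

0.325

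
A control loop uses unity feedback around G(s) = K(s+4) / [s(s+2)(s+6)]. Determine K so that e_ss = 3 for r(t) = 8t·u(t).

G(s) has one factor of s in the denominator, so the system is type 1.
K_v = lim_{s→0} s·G(s) = K·4 / (2·6) = (1/3)·K.
e_ss = 8/K_v = 3 ⇒ K_v = 8/3 ⇒ K = (8/3)/(1/3) = 8.

8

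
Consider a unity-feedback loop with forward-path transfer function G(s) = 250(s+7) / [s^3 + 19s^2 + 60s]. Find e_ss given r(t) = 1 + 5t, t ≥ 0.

6/35

Factoring s from the denominator leaves a polynomial with constant term 60, so the system is type 1. By superposition:
  • 1: tracked with zero error.
  • 5t: e_ss = 5/K_v with K_v=175/6 → 6/35.
Total e_ss = 6/35.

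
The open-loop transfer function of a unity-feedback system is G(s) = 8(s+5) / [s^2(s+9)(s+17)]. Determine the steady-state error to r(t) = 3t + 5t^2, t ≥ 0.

38.25

The open loop has two poles at the origin → type 2 system. Taking each input component in turn:
  • 3t: tracked with zero error.
  • 5t^2: e_ss = 10/K_a with K_a=40/153 → 38.25.
Total e_ss = 38.25.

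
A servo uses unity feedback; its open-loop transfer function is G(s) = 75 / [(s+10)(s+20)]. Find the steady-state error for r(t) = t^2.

The open loop has no poles at the origin → type 0 system.
For a type-0 system K_a = 0, so e_ss to a parabolic input is unbounded.

infinity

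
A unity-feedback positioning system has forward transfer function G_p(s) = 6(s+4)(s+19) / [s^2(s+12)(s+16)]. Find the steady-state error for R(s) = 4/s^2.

0

The open loop has two poles at the origin → type 2 system.
K_v = ∞ for a type-2 system; e_ss to a ramp is zero.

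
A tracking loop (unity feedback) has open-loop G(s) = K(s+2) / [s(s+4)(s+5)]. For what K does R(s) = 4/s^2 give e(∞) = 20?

G(s) has one factor of s in the denominator, so the system is type 1.
K_v = lim_{s→0} s·G(s) = K·2 / (4·5) = 0.1·K.
e_ss = 4/K_v = 20 ⇒ K_v = 0.2 ⇒ K = 0.2/0.1 = 2.

2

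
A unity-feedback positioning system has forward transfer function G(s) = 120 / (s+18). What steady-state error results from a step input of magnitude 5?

15/23

System type = 0 (no poles at s=0).
K_p = lim_{s→0} G(s) = 120 / (18) = 20/3.
e_ss = 5/(1 + K_p) = 5/(23/3) = 15/23.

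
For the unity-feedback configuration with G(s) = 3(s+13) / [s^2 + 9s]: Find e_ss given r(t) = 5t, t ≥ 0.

15/13

The denominator has no term below 9s — 1 pole at s=0, type 1.
K_v = lim_{s→0} s·G(s) = 3·13 / 9 = 13/3.
e_ss = 5/K_v = 5/(13/3) = 15/13.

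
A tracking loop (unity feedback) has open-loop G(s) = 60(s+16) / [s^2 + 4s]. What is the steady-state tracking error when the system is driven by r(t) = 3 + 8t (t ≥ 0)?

1/30

Factoring s from the denominator leaves a polynomial with constant term 4, so the system is type 1. Taking each input component in turn:
  • 3: tracked with zero error.
  • 8t: e_ss = 8/K_v with K_v=240 → 1/30.
Total e_ss = 1/30.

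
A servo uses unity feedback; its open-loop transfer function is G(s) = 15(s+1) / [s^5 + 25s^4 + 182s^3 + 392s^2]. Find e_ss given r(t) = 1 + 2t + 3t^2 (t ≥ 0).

156.8

Lowest-order denominator term is 392s^2, so the open loop has 2 poles at the origin → type 2 system. Treating each term separately:
  • 1: tracked with zero error.
  • 2t: tracked with zero error.
  • 3t^2: e_ss = 6/K_a with K_a=15/392 → 156.8.
Total e_ss = 156.8.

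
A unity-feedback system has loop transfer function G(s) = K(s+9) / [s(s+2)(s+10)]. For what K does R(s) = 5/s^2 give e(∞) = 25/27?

The open loop has one pole at the origin → type 1 system.
K_v = lim_{s→0} s·G(s) = K·9 / (2·10) = 0.45·K.
e_ss = 5/K_v = 25/27 ⇒ K_v = 5.4 ⇒ K = 5.4/0.45 = 12.

12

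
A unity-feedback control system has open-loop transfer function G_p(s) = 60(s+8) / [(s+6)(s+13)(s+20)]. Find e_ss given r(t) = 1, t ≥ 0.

13/17

No free integrators in G_p(s): this is a type 0 system.
K_p = lim_{s→0} G_p(s) = 60·8 / (6·13·20) = 4/13.
e_ss = 1/(1 + K_p) = 1/(17/13) = 13/17.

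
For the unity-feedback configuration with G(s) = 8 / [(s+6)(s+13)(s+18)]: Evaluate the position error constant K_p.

2/351

No free integrators in G(s): this is a type 0 system.
K_p = lim_{s→0} G(s) = 8 / (6·13·18) = 2/351.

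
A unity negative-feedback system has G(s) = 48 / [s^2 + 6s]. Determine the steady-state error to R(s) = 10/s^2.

Factoring s from the denominator leaves a polynomial with constant term 6, so the system is type 1.
K_v = lim_{s→0} s·G(s) = 48 / 6 = 8.
e_ss = 10/K_v = 10/8 = 1.25.

1.25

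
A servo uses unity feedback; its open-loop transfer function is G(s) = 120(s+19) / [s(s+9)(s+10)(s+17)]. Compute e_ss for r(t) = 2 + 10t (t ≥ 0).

255/38

G(s) has one factor of s in the denominator, so the system is type 1. Taking each input component in turn:
  • 2: tracked with zero error.
  • 10t: e_ss = 10/K_v with K_v=76/51 → 255/38.
Total e_ss = 255/38.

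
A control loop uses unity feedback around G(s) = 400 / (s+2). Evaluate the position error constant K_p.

200

The open loop has no poles at the origin → type 0 system.
K_p = lim_{s→0} G(s) = 400 / (2) = 200.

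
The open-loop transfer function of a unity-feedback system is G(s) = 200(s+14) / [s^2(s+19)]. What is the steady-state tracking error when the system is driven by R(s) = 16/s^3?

19/175

System type = 2 (two poles at s=0).
K_a = lim_{s→0} s^2·G(s) = 200·14 / (19) = 2800/19.
r(t) = 8t^2 gives R(s) = 16/s^3.
e_ss = 16/K_a = 16/(2800/19) = 19/175.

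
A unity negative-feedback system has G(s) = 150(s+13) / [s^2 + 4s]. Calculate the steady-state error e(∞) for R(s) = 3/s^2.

2/325

The denominator has no term below 4s — 1 pole at s=0, type 1.
K_v = lim_{s→0} s·G(s) = 150·13 / 4 = 487.5.
e_ss = 3/K_v = 3/487.5 = 2/325.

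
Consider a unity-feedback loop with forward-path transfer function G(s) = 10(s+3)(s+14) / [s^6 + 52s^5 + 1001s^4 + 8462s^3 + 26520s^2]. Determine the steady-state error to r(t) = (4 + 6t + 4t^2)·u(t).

3536/7

The denominator has no term below 26520s^2 — 2 poles at s=0, type 2. By superposition:
  • 4: tracked with zero error.
  • 6t: tracked with zero error.
  • 4t^2: e_ss = 8/K_a with K_a=7/442 → 3536/7.
Total e_ss = 3536/7.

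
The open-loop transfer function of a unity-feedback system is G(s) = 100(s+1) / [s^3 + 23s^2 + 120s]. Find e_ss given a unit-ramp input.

Lowest-order denominator term is 120s, so the open loop has 1 pole at the origin → type 1 system.
K_v = lim_{s→0} s·G(s) = 100·1 / 120 = 5/6.
e_ss = 1/K_v = 1/(5/6) = 1.2.

1.2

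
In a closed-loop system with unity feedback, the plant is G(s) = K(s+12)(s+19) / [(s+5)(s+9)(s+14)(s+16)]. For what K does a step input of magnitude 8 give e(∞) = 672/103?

G(s) has no factors of s in the denominator, so the system is type 0.
K_p = lim_{s→0} G(s) = K·12·19 / (5·9·14·16) = (19/840)·K.
e_ss = 8/(1 + K_p) = 672/103 ⇒ 1 + (19/840)·K = 103/84 ⇒ K = 10.

10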